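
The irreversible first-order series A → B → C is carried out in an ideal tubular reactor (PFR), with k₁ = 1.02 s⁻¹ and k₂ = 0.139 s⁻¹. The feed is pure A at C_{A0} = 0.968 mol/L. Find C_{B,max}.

0.707 mol/L

At the optimum, C_{B,max}/C_{A0} = (k₁/k₂)^[k₂/(k₂−k₁)].
= (1.02/0.139)^(0.139/(0.139−1.02)) = (7.338)^(-0.1578) = 0.7302.
C_{B,max} = 0.7302×0.968 = 0.707 mol/L.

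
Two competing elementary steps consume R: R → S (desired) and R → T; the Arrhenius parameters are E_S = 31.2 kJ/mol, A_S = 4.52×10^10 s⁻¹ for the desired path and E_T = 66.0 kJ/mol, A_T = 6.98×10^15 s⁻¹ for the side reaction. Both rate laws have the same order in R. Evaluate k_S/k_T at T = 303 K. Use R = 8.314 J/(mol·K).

6.47

k_S/k_T = (A_S/A_T)·exp[−(E_S−E_T)/(RT)] = (A_S/A_T)·exp[(E_T−E_S)/(RT)].
(E_T−E_S)/(RT) = (66.0−31.2)×10³/(8.314×303) = 34800/2519 = 13.81.
k_S/k_T = (4.52×10^10/6.98×10^15)·exp(13.81) = 6.476×10^-6 × 9.987×10^5 = 6.47.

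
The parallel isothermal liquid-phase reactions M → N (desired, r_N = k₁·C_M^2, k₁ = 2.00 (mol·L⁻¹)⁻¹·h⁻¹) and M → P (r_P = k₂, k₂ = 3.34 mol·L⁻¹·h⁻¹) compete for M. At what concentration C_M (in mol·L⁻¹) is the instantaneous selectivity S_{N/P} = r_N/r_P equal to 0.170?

0.533 mol·L⁻¹

S_{N/P} = (k₁/k₂)·C_M^2 ⇒ C_M = (S·k₂/k₁)^(0.5).
= (0.170×3.34/2.00)^(0.5) = (0.2839)^(0.5) = 0.533 mol·L⁻¹.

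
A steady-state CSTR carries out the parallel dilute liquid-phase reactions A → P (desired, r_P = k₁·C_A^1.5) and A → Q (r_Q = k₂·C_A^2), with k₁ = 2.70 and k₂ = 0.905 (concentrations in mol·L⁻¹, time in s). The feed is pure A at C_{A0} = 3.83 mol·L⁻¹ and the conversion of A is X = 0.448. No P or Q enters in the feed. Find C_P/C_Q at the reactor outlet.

2.05

Exit C_A = C_{A0}(1−X) = 3.83×0.552 = 2.114 mol·L⁻¹.
A CSTR operates uniformly at the exit composition, giving r_P = 8.300 and r_Q = 4.045 (each k·C_A^n at C_A = 2.114).
Overall selectivity = C_P/C_Q = r_Pτ/(r_Qτ) = r_P/r_Q = 2.05.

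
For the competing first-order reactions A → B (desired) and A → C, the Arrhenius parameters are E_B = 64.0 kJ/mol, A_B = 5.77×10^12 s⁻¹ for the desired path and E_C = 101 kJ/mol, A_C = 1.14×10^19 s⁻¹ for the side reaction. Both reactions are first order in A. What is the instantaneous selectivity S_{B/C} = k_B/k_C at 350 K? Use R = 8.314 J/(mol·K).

With equal orders, S_{B/C} = k_B/k_C = (A_B/A_C)·exp[(E_C−E_B)/(RT)].
(E_C−E_B)/(RT) = (101−64.0)×10³/(8.314×350) = 37000/2910 = 12.72.
k_B/k_C = (5.77×10^12/1.14×10^19)·exp(12.72) = 5.061×10^-7 × 3.328×10^5 = 0.168.
Since E_B < E_C, lowering the temperature improves selectivity toward B.

0.168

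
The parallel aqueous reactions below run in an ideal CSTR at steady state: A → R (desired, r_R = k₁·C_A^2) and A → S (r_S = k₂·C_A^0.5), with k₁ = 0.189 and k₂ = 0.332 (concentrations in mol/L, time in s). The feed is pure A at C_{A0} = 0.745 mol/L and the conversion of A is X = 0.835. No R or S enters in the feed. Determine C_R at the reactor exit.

Exit C_A = C_{A0}(1−X) = 0.745×0.165 = 0.1229 mol/L.
Rates in a CSTR are evaluated at the outlet concentration: r_R = 0.189×0.1229^2 = 0.002856, r_S = 0.332×0.1229^0.5 = 0.1164.
Fraction of consumed A going to R: r_R/(r_R+r_S) = 0.02395.
C_R = 0.02395·C_{A0}·X = 0.02395×0.745×0.835 = 0.0149 mol/L.

0.0149 mol/L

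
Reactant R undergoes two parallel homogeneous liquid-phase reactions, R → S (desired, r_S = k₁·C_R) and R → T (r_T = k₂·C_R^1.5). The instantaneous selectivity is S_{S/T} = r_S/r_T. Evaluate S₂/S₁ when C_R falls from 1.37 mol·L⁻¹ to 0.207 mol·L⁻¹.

2.57

S_{S/T} = (k₁/k₂)·C_R^-0.5, so S₂/S₁ = (C_{R,2}/C_{R,1})^-0.5.
= (0.207/1.37)^(-0.5) = (0.1511)^(-0.5) = 2.57.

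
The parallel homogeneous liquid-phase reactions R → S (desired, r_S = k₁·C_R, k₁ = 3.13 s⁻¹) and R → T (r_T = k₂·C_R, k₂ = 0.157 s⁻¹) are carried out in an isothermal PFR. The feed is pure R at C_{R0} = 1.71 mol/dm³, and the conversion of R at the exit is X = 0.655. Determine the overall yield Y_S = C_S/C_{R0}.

0.624

C_R = C_{R0}(1−X) = 0.5899 mol/dm³.
Both paths are first order in R, so the instantaneous fraction to S is constant: dC_S/d(−C_R) = k₁/(k₁+k₂) = 0.9522.
C_S = 0.9522·(C_{R0}−C_R) = 0.9522×1.120 = 1.07 mol/dm³.
Y_S = C_S/C_{R0} = 1.067/1.71 = 0.624.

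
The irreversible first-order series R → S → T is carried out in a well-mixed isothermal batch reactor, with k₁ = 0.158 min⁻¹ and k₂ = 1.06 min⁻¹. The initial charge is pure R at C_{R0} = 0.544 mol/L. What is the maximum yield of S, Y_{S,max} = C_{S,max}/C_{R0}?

Evaluating C_S at t_opt = ln(k₂/k₁)/(k₂−k₁) gives C_{S,max}/C_{R0} = (k₁/k₂)^[k₂/(k₂−k₁)].
= (0.158/1.06)^(1.06/(1.06−0.158)) = (0.1491)^(1.175) = 0.1068.

0.107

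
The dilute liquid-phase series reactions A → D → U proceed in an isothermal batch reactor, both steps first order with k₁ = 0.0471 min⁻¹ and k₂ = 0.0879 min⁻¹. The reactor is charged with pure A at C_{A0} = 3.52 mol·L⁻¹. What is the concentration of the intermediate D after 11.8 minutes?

Solving the coupled first-order balances gives C_D(t) = [k₁/(k₂−k₁)]·C_{A0}·(e^(−k₁t) − e^(−k₂t)).
e^(−k₁t) = e^(−0.0471×11.8) = e^(−0.5558) = 0.5736; e^(−k₂t) = e^(−1.037) = 0.3544.
C_D = 0.0471×3.52/(0.0879−0.0471) × (0.5736−0.3544) = 4.064×0.2192 = 0.8907 mol·L⁻¹.

0.891 mol·L⁻¹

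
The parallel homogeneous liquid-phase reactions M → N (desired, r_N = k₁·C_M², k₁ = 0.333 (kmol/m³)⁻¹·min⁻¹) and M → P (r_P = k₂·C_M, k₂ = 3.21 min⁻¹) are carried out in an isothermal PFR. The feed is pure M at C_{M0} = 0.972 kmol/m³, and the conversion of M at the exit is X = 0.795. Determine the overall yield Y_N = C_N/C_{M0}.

0.0452

C_M = C_{M0}(1−X) = 0.1993 kmol/m³.
Along a PFR/batch, dC_P/dC_M = −r_P/(r_N+r_P) = −k₂/(k₂+k₁·C_M).
Integrating from C_{M0} to C_M: C_P = (3.21/0.333)·ln[(3.21+0.333·0.972)/(3.21+0.333·0.199)] = 9.640·ln(3.534/3.276) = 0.7288 kmol/m³.
Then C_N = (C_{M0}−C_M) − C_P = 0.7727 − 0.7288 = 0.04391 kmol/m³.
Y_N = C_N/C_{M0} = 0.04391/0.972 = 0.0452.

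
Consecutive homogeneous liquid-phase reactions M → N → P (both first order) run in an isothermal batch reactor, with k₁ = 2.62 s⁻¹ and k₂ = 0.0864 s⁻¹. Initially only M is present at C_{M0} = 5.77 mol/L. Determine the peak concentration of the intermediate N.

For a first-order series the maximum intermediate yield is C_{N,max}/C_{M0} = (k₁/k₂)^[k₂/(k₂−k₁)].
= (2.62/0.0864)^(0.0864/(0.0864−2.62)) = (30.32)^(-0.03410) = 0.8902.
C_{N,max} = 0.8902×5.77 = 5.14 mol/L.

5.14 mol/L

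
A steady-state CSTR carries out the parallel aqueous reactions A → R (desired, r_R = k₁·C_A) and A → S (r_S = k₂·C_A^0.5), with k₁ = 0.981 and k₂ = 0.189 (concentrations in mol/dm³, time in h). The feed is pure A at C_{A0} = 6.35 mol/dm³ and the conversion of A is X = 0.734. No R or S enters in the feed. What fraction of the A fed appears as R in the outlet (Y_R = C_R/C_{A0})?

Exit C_A = C_{A0}(1−X) = 6.35×0.266 = 1.689 mol/dm³.
Rates in a CSTR are evaluated at the outlet concentration: r_R = 0.981×1.689 = 1.657, r_S = 0.189×1.689^0.5 = 0.2456.
Fraction of consumed A going to R: r_R/(r_R+r_S) = 0.8709.
C_R = 0.8709·C_{A0}·X = 0.8709×6.35×0.734 = 4.06 mol/dm³; Y_R = C_R/C_{A0} = 0.639.

0.639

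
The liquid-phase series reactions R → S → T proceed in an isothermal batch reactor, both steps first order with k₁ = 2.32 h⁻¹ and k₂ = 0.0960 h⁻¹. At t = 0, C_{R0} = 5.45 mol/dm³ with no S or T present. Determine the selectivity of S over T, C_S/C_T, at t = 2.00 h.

6.10

For first-order series with pure R initially, C_S(t) = k₁C_{R0}/(k₂−k₁)·(e^(−k₁t) − e^(−k₂t)).
e^(−k₁t) = e^(−2.32×2.00) = e^(−4.640) = 0.009658; e^(−k₂t) = e^(−0.1920) = 0.8253.
C_S = 2.32×5.45/(0.0960−2.32) × (0.009658−0.8253) = (-5.685)×(-0.8156) = 4.637 mol/dm³.
C_R = C_{R0}e^(−k₁t) = 0.05263 mol/dm³, so C_T = C_{R0}−C_R−C_S = 0.7602 mol/dm³; C_S/C_T = 6.10.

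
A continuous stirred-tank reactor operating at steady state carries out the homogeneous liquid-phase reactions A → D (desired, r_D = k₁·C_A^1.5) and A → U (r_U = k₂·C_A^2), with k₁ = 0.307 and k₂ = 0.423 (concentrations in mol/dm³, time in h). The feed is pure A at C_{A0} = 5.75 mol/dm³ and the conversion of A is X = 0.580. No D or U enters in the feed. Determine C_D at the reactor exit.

Exit C_A = C_{A0}(1−X) = 5.75×0.420 = 2.415 mol/dm³.
Rates in a CSTR are evaluated at the outlet concentration: r_D = 0.307×2.415^1.5 = 1.152, r_U = 0.423×2.415^2 = 2.467.
Fraction of consumed A going to D: r_D/(r_D+r_U) = 0.3183.
C_D = 0.3183·C_{A0}·X = 0.3183×5.75×0.580 = 1.06 mol/dm³.

1.06 mol/dm³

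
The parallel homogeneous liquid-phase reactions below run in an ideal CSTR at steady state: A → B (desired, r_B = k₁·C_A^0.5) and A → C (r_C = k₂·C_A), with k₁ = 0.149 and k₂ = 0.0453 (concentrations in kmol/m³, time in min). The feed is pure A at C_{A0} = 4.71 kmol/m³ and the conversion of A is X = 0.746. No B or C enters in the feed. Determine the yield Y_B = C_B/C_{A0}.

Exit C_A = C_{A0}(1−X) = 4.71×0.254 = 1.196 kmol/m³.
In a CSTR the entire volume is at exit conditions, so r_B = 0.149×1.196^0.5 = 0.1630 and r_C = 0.0453×1.196 = 0.05419.
Fraction of consumed A going to B: r_B/(r_B+r_C) = 0.7504.
C_B = 0.7504·C_{A0}·X = 0.7504×4.71×0.746 = 2.64 kmol/m³; Y_B = C_B/C_{A0} = 0.560.

0.560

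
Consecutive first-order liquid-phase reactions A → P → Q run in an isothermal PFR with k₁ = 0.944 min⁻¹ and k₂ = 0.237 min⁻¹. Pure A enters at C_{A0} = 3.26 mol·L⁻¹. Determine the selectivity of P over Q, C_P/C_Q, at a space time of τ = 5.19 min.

0.621

For first-order series with pure A initially, C_P(τ) = k₁C_{A0}/(k₂−k₁)·(e^(−k₁τ) − e^(−k₂τ)).
e^(−k₁τ) = e^(−0.944×5.19) = e^(−4.899) = 0.007451; e^(−k₂τ) = e^(−1.230) = 0.2923.
C_P = 0.944×3.26/(0.237−0.944) × (0.007451−0.2923) = (-4.353)×(-0.2848) = 1.240 mol·L⁻¹.
C_A = C_{A0}e^(−k₁τ) = 0.02429 mol·L⁻¹, so C_Q = C_{A0}−C_A−C_P = 1.996 mol·L⁻¹; C_P/C_Q = 0.621.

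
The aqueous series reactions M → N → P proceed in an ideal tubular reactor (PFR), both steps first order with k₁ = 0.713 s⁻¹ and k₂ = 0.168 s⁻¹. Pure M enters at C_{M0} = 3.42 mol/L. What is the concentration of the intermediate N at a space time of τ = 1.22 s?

1.77 mol/L

The intermediate concentration in a first-order A→B→C sequence is C_N = k₁C_{M0}(e^(−k₁τ) − e^(−k₂τ))/(k₂−k₁).
e^(−k₁τ) = e^(−0.713×1.22) = e^(−0.8699) = 0.4190; e^(−k₂τ) = e^(−0.2050) = 0.8147.
C_N = 0.713×3.42/(0.168−0.713) × (0.4190−0.8147) = (-4.474)×(-0.3957) = 1.770 mol/L.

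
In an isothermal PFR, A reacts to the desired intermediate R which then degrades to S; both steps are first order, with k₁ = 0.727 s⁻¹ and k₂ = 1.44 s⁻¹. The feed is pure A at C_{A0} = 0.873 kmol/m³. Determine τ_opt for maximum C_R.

0.959 s

The intermediate peaks when r₁ = r₂, i.e. k₁e^(−k₁τ) = k₂e^(−k₂τ), giving τ_opt = ln(k₂/k₁)/(k₂−k₁).
= ln(1.44/0.727)/(1.44−0.727) = ln(1.981)/0.7130 = 0.6835/0.7130 = 0.959 s.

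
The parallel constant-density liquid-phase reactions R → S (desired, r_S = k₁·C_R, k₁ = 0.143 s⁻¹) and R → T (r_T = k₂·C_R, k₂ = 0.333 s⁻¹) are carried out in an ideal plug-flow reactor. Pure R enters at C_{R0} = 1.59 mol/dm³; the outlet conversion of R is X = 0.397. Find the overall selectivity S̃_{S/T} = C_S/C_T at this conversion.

C_R = C_{R0}(1−X) = 0.9588 mol/dm³.
Both paths are first order in R, so the instantaneous fraction to S is constant: dC_S/d(−C_R) = k₁/(k₁+k₂) = 0.3004.
C_S = 0.3004·(C_{R0}−C_R) = 0.3004×0.6312 = 0.190 mol/dm³.
C_T = (C_{R0}−C_R)−C_S = 0.4416 mol/dm³; S̃_{S/T} = 0.1896/0.4416 = 0.429.

0.429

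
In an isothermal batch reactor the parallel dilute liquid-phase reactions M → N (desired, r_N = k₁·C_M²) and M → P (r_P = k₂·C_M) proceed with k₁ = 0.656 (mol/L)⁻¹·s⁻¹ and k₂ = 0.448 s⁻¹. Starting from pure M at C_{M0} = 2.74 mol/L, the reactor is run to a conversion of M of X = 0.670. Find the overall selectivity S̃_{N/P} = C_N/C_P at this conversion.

C_M = C_{M0}(1−X) = 0.9042 mol/L.
Along a PFR/batch, dC_P/dC_M = −r_P/(r_N+r_P) = −k₂/(k₂+k₁·C_M).
Integrating from C_{M0} to C_M: C_P = (0.448/0.656)·ln[(0.448+0.656·2.74)/(0.448+0.656·0.904)] = 0.6829·ln(2.245/1.041) = 0.5249 mol/L.
Then C_N = (C_{M0}−C_M) − C_P = 1.836 − 0.5249 = 1.311 mol/L.
S̃_{N/P} = C_N/C_P = 1.311/0.5249 = 2.50.

2.50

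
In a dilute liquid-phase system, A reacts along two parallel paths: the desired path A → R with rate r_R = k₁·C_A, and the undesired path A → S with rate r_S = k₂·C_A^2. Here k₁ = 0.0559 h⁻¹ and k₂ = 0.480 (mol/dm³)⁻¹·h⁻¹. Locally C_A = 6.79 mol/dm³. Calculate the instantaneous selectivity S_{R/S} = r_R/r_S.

0.0172

S_{R/S} = r_R/r_S = (k₁·C_A)/(k₂·C_A^2) = (k₁/k₂)·C_A⁻¹.
= (0.0559×6.790) / (0.480×6.790^2) = 0.3796/22.13 = 0.0172.
The undesired path is higher order in A, so low C_A (CSTR or dilute feed) favours R.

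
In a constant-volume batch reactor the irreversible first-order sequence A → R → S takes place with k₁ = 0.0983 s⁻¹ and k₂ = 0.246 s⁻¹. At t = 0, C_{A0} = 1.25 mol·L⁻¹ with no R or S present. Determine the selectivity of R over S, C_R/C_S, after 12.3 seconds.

For first-order series with pure A initially, C_R(t) = k₁C_{A0}/(k₂−k₁)·(e^(−k₁t) − e^(−k₂t)).
e^(−k₁t) = e^(−0.0983×12.3) = e^(−1.209) = 0.2985; e^(−k₂t) = e^(−3.026) = 0.04852.
C_R = 0.0983×1.25/(0.246−0.0983) × (0.2985−0.04852) = 0.8319×0.2499 = 0.2079 mol·L⁻¹.
C_A = C_{A0}e^(−k₁t) = 0.3731 mol·L⁻¹, so C_S = C_{A0}−C_A−C_R = 0.6690 mol·L⁻¹; C_R/C_S = 0.311.

0.311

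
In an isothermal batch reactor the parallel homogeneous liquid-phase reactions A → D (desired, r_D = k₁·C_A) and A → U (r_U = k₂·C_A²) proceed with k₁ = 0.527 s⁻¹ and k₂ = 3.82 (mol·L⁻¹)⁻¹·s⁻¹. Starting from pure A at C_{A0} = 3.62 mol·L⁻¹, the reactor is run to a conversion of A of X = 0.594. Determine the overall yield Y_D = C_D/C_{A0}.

C_A = C_{A0}(1−X) = 1.470 mol·L⁻¹.
Along a PFR/batch, dC_D/dC_A = −r_D/(r_D+r_U) = −k₁/(k₁+k₂·C_A).
Integrating from C_{A0} to C_A: C_D = (0.527/3.82)·ln[(0.527+3.82·3.62)/(0.527+3.82·1.47)] = 0.1380·ln(14.36/6.141) = 0.1171 mol·L⁻¹.
Y_D = C_D/C_{A0} = 0.1171/3.62 = 0.0324.

0.0324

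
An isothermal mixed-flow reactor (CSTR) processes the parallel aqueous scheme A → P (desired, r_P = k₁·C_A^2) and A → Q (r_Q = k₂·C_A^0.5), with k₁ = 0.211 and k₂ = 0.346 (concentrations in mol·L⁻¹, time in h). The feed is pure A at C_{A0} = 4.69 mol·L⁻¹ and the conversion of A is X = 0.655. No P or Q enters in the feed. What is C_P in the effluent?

1.71 mol·L⁻¹

Exit C_A = C_{A0}(1−X) = 4.69×0.345 = 1.618 mol·L⁻¹.
A CSTR operates uniformly at the exit composition, giving r_P = 0.5524 and r_Q = 0.4401 (each k·C_A^n at C_A = 1.618).
Fraction of consumed A going to P: r_P/(r_P+r_Q) = 0.5566.
C_P = 0.5566·C_{A0}·X = 0.5566×4.69×0.655 = 1.71 mol·L⁻¹.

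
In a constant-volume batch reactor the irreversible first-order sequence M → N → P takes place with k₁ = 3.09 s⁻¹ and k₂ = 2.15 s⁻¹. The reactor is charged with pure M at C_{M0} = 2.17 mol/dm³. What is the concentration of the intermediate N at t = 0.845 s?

0.636 mol/dm³

The intermediate concentration in a first-order A→B→C sequence is C_N = k₁C_{M0}(e^(−k₁t) − e^(−k₂t))/(k₂−k₁).
e^(−k₁t) = e^(−3.09×0.845) = e^(−2.611) = 0.07346; e^(−k₂t) = e^(−1.817) = 0.1626.
C_N = 3.09×2.17/(2.15−3.09) × (0.07346−0.1626) = (-7.133)×(-0.08910) = 0.6355 mol/dm³.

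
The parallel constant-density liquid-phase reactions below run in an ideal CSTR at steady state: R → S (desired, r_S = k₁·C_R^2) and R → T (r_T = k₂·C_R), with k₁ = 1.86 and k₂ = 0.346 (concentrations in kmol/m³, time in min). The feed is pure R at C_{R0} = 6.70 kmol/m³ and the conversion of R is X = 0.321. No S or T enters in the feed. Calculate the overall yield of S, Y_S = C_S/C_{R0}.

Exit C_R = C_{R0}(1−X) = 6.70×0.679 = 4.549 kmol/m³.
In a CSTR the entire volume is at exit conditions, so r_S = 1.86×4.549^2 = 38.49 and r_T = 0.346×4.549 = 1.574.
Fraction of consumed R going to S: r_S/(r_S+r_T) = 0.9607.
C_S = 0.9607·C_{R0}·X = 0.9607×6.70×0.321 = 2.07 kmol/m³; Y_S = C_S/C_{R0} = 0.308.

0.308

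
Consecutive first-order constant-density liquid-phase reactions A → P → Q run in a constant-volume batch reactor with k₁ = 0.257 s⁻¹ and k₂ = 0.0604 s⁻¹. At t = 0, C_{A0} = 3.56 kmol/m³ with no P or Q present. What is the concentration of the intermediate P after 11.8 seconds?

For first-order series with pure A initially, C_P(t) = k₁C_{A0}/(k₂−k₁)·(e^(−k₁t) − e^(−k₂t)).
e^(−k₁t) = e^(−0.257×11.8) = e^(−3.033) = 0.04819; e^(−k₂t) = e^(−0.7127) = 0.4903.
C_P = 0.257×3.56/(0.0604−0.257) × (0.04819−0.4903) = (-4.654)×(-0.4421) = 2.057 kmol/m³.

2.06 kmol/m³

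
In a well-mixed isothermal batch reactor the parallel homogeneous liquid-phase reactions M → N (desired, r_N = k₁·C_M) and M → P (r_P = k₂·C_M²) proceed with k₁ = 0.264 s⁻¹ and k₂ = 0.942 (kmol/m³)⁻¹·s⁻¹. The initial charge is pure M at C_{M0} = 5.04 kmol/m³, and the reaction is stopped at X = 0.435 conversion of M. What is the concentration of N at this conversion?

0.149 kmol/m³

C_M = C_{M0}(1−X) = 2.848 kmol/m³.
Along a PFR/batch, dC_N/dC_M = −r_N/(r_N+r_P) = −k₁/(k₁+k₂·C_M).
Integrating from C_{M0} to C_M: C_N = (0.264/0.942)·ln[(0.264+0.942·5.04)/(0.264+0.942·2.85)] = 0.2803·ln(5.012/2.946) = 0.1489 kmol/m³.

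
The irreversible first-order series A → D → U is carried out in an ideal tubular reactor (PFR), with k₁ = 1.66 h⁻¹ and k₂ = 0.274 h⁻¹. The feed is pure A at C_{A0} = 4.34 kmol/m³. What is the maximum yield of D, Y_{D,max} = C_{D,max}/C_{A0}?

0.700

For a first-order series the maximum intermediate yield is C_{D,max}/C_{A0} = (k₁/k₂)^[k₂/(k₂−k₁)].
= (1.66/0.274)^(0.274/(0.274−1.66)) = (6.058)^(-0.1977) = 0.7004.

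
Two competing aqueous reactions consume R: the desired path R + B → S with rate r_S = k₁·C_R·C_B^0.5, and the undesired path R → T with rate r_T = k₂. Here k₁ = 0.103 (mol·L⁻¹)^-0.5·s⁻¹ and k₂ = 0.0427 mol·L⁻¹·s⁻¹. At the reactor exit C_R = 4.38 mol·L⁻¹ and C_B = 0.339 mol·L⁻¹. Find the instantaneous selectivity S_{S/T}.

6.15

S_{S/T} = r_S/r_T = (k₁·C_R·C_B^0.5)/(k₂) = (k₁/k₂)·C_R·C_B^0.5.
= (0.103×4.380×0.3390^0.5) / (0.0427) = 0.2627/0.04270 = 6.15.
Since the desired path is higher order in R, keeping C_R high (PFR or concentrated feed) favours S.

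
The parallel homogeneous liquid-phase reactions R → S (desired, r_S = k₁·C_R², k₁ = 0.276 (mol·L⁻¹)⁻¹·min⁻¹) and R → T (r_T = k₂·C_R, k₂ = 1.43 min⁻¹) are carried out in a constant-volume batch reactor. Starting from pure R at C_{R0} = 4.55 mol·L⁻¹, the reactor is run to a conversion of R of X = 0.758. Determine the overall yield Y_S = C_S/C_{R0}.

C_R = C_{R0}(1−X) = 1.101 mol·L⁻¹.
Along a PFR/batch, dC_T/dC_R = −r_T/(r_S+r_T) = −k₂/(k₂+k₁·C_R).
Integrating from C_{R0} to C_R: C_T = (1.43/0.276)·ln[(1.43+0.276·4.55)/(1.43+0.276·1.10)] = 5.181·ln(2.686/1.734) = 2.267 mol·L⁻¹.
Then C_S = (C_{R0}−C_R) − C_T = 3.449 − 2.267 = 1.182 mol·L⁻¹.
Y_S = C_S/C_{R0} = 1.182/4.55 = 0.260.

0.260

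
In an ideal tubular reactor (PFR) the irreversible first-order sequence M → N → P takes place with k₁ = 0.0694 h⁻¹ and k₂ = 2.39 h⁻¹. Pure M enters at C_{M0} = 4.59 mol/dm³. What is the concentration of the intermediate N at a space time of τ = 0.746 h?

The intermediate concentration in a first-order A→B→C sequence is C_N = k₁C_{M0}(e^(−k₁τ) − e^(−k₂τ))/(k₂−k₁).
e^(−k₁τ) = e^(−0.0694×0.746) = e^(−0.05177) = 0.9495; e^(−k₂τ) = e^(−1.783) = 0.1681.
C_N = 0.0694×4.59/(2.39−0.0694) × (0.9495−0.1681) = 0.1373×0.7814 = 0.1073 mol/dm³.

0.107 mol/dm³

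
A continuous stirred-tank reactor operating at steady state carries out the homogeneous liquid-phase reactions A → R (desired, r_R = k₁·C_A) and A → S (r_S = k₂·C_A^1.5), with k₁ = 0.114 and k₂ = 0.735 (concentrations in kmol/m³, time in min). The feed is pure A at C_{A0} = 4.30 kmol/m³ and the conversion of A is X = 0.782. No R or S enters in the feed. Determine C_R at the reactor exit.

0.464 kmol/m³

Exit C_A = C_{A0}(1−X) = 4.30×0.218 = 0.9374 kmol/m³.
A CSTR operates uniformly at the exit composition, giving r_R = 0.1069 and r_S = 0.6671 (each k·C_A^n at C_A = 0.9374).
Fraction of consumed A going to R: r_R/(r_R+r_S) = 0.1381.
C_R = 0.1381·C_{A0}·X = 0.1381×4.30×0.782 = 0.464 kmol/m³.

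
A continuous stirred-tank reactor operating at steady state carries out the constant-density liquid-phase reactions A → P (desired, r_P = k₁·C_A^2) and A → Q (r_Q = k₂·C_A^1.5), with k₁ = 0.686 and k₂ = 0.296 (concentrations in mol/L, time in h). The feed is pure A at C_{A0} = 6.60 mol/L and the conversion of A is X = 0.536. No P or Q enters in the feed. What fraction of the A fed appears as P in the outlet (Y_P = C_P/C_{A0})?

0.430

Exit C_A = C_{A0}(1−X) = 6.60×0.464 = 3.062 mol/L.
A CSTR operates uniformly at the exit composition, giving r_P = 6.434 and r_Q = 1.586 (each k·C_A^n at C_A = 3.062).
Fraction of consumed A going to P: r_P/(r_P+r_Q) = 0.8022.
C_P = 0.8022·C_{A0}·X = 0.8022×6.60×0.536 = 2.84 mol/L; Y_P = C_P/C_{A0} = 0.430.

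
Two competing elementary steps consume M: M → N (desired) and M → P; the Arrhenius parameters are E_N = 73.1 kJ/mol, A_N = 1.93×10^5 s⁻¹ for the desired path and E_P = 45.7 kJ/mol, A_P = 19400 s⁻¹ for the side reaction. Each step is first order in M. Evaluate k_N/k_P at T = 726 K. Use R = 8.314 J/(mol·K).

Since both paths have the same order in M, the concentration cancels and S_{N/P} = k_N/k_P = (A_N/A_P)·exp[(E_P−E_N)/(RT)].
(E_P−E_N)/(RT) = (45.7−73.1)×10³/(8.314×726) = -27400/6036 = -4.539.
k_N/k_P = (1.93×10^5/19400)·exp(-4.539) = 9.948 × 0.01068 = 0.106.
Since E_N > E_P, raising the temperature improves selectivity toward N.

0.106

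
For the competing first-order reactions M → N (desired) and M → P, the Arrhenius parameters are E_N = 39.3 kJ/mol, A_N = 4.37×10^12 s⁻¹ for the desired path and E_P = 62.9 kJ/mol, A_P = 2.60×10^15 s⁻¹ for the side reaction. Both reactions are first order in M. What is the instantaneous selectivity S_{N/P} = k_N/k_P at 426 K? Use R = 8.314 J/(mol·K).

With equal orders, S_{N/P} = k_N/k_P = (A_N/A_P)·exp[(E_P−E_N)/(RT)].
(E_P−E_N)/(RT) = (62.9−39.3)×10³/(8.314×426) = 23600/3542 = 6.663.
k_N/k_P = (4.37×10^12/2.60×10^15)·exp(6.663) = 0.001681 × 783.2 = 1.32.
Since E_N < E_P, lowering the temperature improves selectivity toward N.

1.32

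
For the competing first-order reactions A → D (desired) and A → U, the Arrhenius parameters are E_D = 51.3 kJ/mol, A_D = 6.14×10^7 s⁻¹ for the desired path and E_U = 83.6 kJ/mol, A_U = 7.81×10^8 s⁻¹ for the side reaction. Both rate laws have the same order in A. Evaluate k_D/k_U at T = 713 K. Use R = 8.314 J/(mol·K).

With equal orders, S_{D/U} = k_D/k_U = (A_D/A_U)·exp[(E_U−E_D)/(RT)].
(E_U−E_D)/(RT) = (83.6−51.3)×10³/(8.314×713) = 32300/5928 = 5.449.
k_D/k_U = (6.14×10^7/7.81×10^8)·exp(5.449) = 0.07862 × 232.5 = 18.3.
Since E_D < E_U, lowering the temperature improves selectivity toward D.

18.3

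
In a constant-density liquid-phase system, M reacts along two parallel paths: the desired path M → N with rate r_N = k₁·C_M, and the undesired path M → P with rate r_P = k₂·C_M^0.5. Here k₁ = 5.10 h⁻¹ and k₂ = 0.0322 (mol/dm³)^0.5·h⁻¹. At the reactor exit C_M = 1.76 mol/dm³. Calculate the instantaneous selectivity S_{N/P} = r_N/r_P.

210

S_{N/P} = r_N/r_P = (k₁·C_M)/(k₂·C_M^0.5) = (k₁/k₂)·C_M^0.5.
= (5.10×1.760) / (0.0322×1.760^0.5) = 8.976/0.04272 = 210.
Since the desired path is higher order in M, keeping C_M high (PFR or concentrated feed) favours N.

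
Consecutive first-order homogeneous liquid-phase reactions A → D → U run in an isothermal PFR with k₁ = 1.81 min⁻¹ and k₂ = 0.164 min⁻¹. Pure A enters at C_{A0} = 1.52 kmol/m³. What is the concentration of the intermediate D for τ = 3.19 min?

0.985 kmol/m³

The intermediate concentration in a first-order A→B→C sequence is C_D = k₁C_{A0}(e^(−k₁τ) − e^(−k₂τ))/(k₂−k₁).
e^(−k₁τ) = e^(−1.81×3.19) = e^(−5.774) = 0.003108; e^(−k₂τ) = e^(−0.5232) = 0.5926.
C_D = 1.81×1.52/(0.164−1.81) × (0.003108−0.5926) = (-1.671)×(-0.5895) = 0.9854 kmol/m³.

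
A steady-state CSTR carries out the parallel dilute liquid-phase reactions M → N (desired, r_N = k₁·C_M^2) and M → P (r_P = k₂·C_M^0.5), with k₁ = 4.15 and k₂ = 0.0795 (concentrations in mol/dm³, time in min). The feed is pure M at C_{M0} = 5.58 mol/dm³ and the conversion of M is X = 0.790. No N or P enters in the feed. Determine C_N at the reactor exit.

4.34 mol/dm³

Exit C_M = C_{M0}(1−X) = 5.58×0.210 = 1.172 mol/dm³.
Rates in a CSTR are evaluated at the outlet concentration: r_N = 4.15×1.172^2 = 5.698, r_P = 0.0795×1.172^0.5 = 0.08606.
Fraction of consumed M going to N: r_N/(r_N+r_P) = 0.9851.
C_N = 0.9851·C_{M0}·X = 0.9851×5.58×0.790 = 4.34 mol/dm³.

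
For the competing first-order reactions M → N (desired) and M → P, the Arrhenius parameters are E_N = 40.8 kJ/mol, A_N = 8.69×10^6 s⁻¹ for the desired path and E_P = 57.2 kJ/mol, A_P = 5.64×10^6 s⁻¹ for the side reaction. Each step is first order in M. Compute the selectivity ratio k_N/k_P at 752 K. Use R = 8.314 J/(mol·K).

k_N/k_P = (A_N/A_P)·exp[−(E_N−E_P)/(RT)] = (A_N/A_P)·exp[(E_P−E_N)/(RT)].
(E_P−E_N)/(RT) = (57.2−40.8)×10³/(8.314×752) = 16400/6252 = 2.623.
k_N/k_P = (8.69×10^6/5.64×10^6)·exp(2.623) = 1.541 × 13.78 = 21.2.

21.2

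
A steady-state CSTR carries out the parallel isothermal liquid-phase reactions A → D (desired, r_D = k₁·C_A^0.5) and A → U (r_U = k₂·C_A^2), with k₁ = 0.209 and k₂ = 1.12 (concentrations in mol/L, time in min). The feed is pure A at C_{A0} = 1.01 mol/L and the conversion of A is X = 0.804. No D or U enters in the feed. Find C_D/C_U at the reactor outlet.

Exit C_A = C_{A0}(1−X) = 1.01×0.196 = 0.1980 mol/L.
Rates in a CSTR are evaluated at the outlet concentration: r_D = 0.209×0.1980^0.5 = 0.09299, r_U = 1.12×0.1980^2 = 0.04389.
Overall selectivity = C_D/C_U = r_Dτ/(r_Uτ) = r_D/r_U = 2.12.

2.12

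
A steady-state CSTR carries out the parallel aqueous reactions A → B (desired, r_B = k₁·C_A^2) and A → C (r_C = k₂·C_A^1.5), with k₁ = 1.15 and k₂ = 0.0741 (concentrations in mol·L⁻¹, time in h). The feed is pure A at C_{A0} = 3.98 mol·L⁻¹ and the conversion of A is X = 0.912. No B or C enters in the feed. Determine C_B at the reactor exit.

3.27 mol·L⁻¹

Exit C_A = C_{A0}(1−X) = 3.98×0.0880 = 0.3502 mol·L⁻¹.
Rates in a CSTR are evaluated at the outlet concentration: r_B = 1.15×0.3502^2 = 0.1411, r_C = 0.0741×0.3502^1.5 = 0.01536.
Fraction of consumed A going to B: r_B/(r_B+r_C) = 0.9018.
C_B = 0.9018·C_{A0}·X = 0.9018×3.98×0.912 = 3.27 mol·L⁻¹.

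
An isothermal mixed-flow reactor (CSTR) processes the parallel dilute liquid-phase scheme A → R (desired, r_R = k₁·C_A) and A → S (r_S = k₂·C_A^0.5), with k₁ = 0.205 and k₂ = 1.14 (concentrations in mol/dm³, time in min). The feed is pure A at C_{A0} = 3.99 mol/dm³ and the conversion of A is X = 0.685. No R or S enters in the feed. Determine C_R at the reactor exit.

0.459 mol/dm³

Exit C_A = C_{A0}(1−X) = 3.99×0.315 = 1.257 mol/dm³.
Rates in a CSTR are evaluated at the outlet concentration: r_R = 0.205×1.257 = 0.2577, r_S = 1.14×1.257^0.5 = 1.278.
Fraction of consumed A going to R: r_R/(r_R+r_S) = 0.1678.
C_R = 0.1678·C_{A0}·X = 0.1678×3.99×0.685 = 0.459 mol/dm³.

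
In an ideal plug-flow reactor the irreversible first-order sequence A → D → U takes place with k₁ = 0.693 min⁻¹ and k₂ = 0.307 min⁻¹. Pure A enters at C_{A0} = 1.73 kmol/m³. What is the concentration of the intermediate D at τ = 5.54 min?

For first-order series with pure A initially, C_D(τ) = k₁C_{A0}/(k₂−k₁)·(e^(−k₁τ) − e^(−k₂τ)).
e^(−k₁τ) = e^(−0.693×5.54) = e^(−3.839) = 0.02151; e^(−k₂τ) = e^(−1.701) = 0.1825.
C_D = 0.693×1.73/(0.307−0.693) × (0.02151−0.1825) = (-3.106)×(-0.1610) = 0.5002 kmol/m³.

0.500 kmol/m³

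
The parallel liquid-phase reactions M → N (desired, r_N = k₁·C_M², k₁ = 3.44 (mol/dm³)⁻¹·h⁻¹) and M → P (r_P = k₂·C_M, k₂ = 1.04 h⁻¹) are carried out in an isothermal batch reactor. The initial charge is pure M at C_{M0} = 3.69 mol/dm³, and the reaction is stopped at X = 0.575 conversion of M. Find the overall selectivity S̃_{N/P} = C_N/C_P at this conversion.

8.26

C_M = C_{M0}(1−X) = 1.568 mol/dm³.
Along a PFR/batch, dC_P/dC_M = −r_P/(r_N+r_P) = −k₂/(k₂+k₁·C_M).
Integrating from C_{M0} to C_M: C_P = (1.04/3.44)·ln[(1.04+3.44·3.69)/(1.04+3.44·1.57)] = 0.3023·ln(13.73/6.435) = 0.2292 mol/dm³.
Then C_N = (C_{M0}−C_M) − C_P = 2.122 − 0.2292 = 1.893 mol/dm³.
S̃_{N/P} = C_N/C_P = 1.893/0.2292 = 8.26.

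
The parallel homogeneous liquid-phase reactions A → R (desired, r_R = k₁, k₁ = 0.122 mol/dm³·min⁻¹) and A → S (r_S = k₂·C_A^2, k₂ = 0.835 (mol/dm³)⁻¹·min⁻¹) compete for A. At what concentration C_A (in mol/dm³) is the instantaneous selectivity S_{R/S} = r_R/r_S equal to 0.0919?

S_{R/S} = (k₁/k₂)·C_A^-2 ⇒ C_A = (S·k₂/k₁)^(-0.5).
= (0.0919×0.835/0.122)^(-0.5) = (0.6290)^(-0.5) = 1.26 mol/dm³.

1.26 mol/dm³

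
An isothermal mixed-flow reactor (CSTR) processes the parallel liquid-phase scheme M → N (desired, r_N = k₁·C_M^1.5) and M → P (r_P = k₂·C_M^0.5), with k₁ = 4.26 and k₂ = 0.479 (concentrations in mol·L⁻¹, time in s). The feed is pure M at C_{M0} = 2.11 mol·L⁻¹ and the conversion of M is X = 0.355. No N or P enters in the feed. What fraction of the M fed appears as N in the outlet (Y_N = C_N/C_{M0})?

Exit C_M = C_{M0}(1−X) = 2.11×0.645 = 1.361 mol·L⁻¹.
A CSTR operates uniformly at the exit composition, giving r_N = 6.764 and r_P = 0.5588 (each k·C_M^n at C_M = 1.361).
Fraction of consumed M going to N: r_N/(r_N+r_P) = 0.9237.
C_N = 0.9237·C_{M0}·X = 0.9237×2.11×0.355 = 0.692 mol·L⁻¹; Y_N = C_N/C_{M0} = 0.328.

0.328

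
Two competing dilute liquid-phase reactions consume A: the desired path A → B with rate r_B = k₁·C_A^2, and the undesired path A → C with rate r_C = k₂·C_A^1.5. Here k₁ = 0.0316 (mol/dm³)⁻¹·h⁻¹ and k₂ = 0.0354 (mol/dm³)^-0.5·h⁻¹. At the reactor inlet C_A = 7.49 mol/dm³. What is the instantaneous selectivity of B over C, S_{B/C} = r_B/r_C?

2.44

S_{B/C} = r_B/r_C = (k₁·C_A^2)/(k₂·C_A^1.5) = (k₁/k₂)·C_A^0.5.
= (0.0316×7.490^2) / (0.0354×7.490^1.5) = 1.773/0.7256 = 2.44.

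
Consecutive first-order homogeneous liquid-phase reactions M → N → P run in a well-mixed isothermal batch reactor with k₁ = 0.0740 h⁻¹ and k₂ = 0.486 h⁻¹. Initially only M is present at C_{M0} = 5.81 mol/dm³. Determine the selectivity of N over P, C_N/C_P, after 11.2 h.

0.160

The intermediate concentration in a first-order A→B→C sequence is C_N = k₁C_{M0}(e^(−k₁t) − e^(−k₂t))/(k₂−k₁).
e^(−k₁t) = e^(−0.0740×11.2) = e^(−0.8288) = 0.4366; e^(−k₂t) = e^(−5.443) = 0.004326.
C_N = 0.0740×5.81/(0.486−0.0740) × (0.4366−0.004326) = 1.044×0.4322 = 0.4511 mol/dm³.
C_M = C_{M0}e^(−k₁t) = 2.536 mol/dm³, so C_P = C_{M0}−C_M−C_N = 2.822 mol/dm³; C_N/C_P = 0.160.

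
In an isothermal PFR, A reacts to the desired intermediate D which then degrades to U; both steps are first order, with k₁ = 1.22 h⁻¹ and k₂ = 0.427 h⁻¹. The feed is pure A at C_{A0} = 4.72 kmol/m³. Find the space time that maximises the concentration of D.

For first-order series the maximum of C_D occurs at τ_opt = ln(k₂/k₁)/(k₂−k₁).
= ln(0.427/1.22)/(0.427−1.22) = ln(0.3500)/-0.7930 = -1.050/-0.7930 = 1.32 h.

1.32 h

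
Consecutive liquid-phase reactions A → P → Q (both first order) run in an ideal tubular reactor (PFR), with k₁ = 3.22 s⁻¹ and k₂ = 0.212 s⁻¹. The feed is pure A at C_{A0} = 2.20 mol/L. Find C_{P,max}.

Evaluating C_P at τ_opt = ln(k₂/k₁)/(k₂−k₁) gives C_{P,max}/C_{A0} = (k₁/k₂)^[k₂/(k₂−k₁)].
= (3.22/0.212)^(0.212/(0.212−3.22)) = (15.19)^(-0.07048) = 0.8255.
C_{P,max} = 0.8255×2.20 = 1.82 mol/L.

1.82 mol/L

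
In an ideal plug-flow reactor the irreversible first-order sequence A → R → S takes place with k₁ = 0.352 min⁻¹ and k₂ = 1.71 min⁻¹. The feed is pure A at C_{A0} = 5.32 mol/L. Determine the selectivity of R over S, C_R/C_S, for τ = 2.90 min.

0.167

Solving the coupled first-order balances gives C_R(τ) = [k₁/(k₂−k₁)]·C_{A0}·(e^(−k₁τ) − e^(−k₂τ)).
e^(−k₁τ) = e^(−0.352×2.90) = e^(−1.021) = 0.3603; e^(−k₂τ) = e^(−4.959) = 0.007020.
C_R = 0.352×5.32/(1.71−0.352) × (0.3603−0.007020) = 1.379×0.3533 = 0.4872 mol/L.
C_A = C_{A0}e^(−k₁τ) = 1.917 mol/L, so C_S = C_{A0}−C_A−C_R = 2.916 mol/L; C_R/C_S = 0.167.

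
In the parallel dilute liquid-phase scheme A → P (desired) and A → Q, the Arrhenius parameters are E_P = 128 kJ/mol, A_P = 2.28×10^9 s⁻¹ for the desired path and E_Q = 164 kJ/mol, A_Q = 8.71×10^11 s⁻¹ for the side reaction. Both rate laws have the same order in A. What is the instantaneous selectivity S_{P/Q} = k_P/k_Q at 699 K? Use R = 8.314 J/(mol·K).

1.28

With equal orders, S_{P/Q} = k_P/k_Q = (A_P/A_Q)·exp[(E_Q−E_P)/(RT)].
(E_Q−E_P)/(RT) = (164−128)×10³/(8.314×699) = 36000/5811 = 6.195.
k_P/k_Q = (2.28×10^9/8.71×10^11)·exp(6.195) = 0.002618 × 490.1 = 1.28.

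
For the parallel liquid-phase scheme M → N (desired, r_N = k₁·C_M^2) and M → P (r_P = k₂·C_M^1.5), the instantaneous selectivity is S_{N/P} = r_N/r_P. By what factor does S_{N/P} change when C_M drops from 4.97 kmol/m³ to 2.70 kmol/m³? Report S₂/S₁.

S_{N/P} = (k₁/k₂)·C_M^0.5, so S₂/S₁ = (C_{M,2}/C_{M,1})^0.5.
= (2.70/4.97)^0.5 = (0.5433)^0.5 = 0.737.

0.737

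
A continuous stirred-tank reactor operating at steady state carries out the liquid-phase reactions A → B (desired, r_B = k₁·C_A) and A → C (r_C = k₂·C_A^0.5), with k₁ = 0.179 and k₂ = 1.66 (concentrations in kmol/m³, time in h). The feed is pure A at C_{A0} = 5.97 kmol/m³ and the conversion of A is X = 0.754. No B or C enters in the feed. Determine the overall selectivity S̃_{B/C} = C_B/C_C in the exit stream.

Exit C_A = C_{A0}(1−X) = 5.97×0.246 = 1.469 kmol/m³.
A CSTR operates uniformly at the exit composition, giving r_B = 0.2629 and r_C = 2.012 (each k·C_A^n at C_A = 1.469).
Overall selectivity = C_B/C_C = r_Bτ/(r_Cτ) = r_B/r_C = 0.131.

0.131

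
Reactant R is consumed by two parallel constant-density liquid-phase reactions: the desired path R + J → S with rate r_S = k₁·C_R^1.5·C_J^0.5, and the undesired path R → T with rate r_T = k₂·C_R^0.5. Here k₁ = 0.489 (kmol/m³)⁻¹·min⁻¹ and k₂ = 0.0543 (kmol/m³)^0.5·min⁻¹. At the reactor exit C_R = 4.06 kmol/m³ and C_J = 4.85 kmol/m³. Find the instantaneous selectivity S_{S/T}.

S_{S/T} = r_S/r_T = (k₁·C_R^1.5·C_J^0.5)/(k₂·C_R^0.5) = (k₁/k₂)·C_R·C_J^0.5.
= (0.489×4.060^1.5×4.850^0.5) / (0.0543×4.060^0.5) = 8.810/0.1094 = 80.5.
Since the desired path is higher order in R, keeping C_R high (PFR or concentrated feed) favours S.

80.5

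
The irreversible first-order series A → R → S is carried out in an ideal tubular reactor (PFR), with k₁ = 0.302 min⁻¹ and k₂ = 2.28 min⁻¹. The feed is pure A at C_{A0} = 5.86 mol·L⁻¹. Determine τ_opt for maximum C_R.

The intermediate peaks when r₁ = r₂, i.e. k₁e^(−k₁τ) = k₂e^(−k₂τ), giving τ_opt = ln(k₂/k₁)/(k₂−k₁).
= ln(2.28/0.302)/(2.28−0.302) = ln(7.550)/1.978 = 2.022/1.978 = 1.02 min.

1.02 min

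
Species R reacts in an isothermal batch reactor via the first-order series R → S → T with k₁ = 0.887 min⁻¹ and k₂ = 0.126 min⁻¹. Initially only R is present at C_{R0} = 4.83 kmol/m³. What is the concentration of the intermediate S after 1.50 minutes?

The intermediate concentration in a first-order A→B→C sequence is C_S = k₁C_{R0}(e^(−k₁t) − e^(−k₂t))/(k₂−k₁).
e^(−k₁t) = e^(−0.887×1.50) = e^(−1.331) = 0.2643; e^(−k₂t) = e^(−0.1890) = 0.8278.
C_S = 0.887×4.83/(0.126−0.887) × (0.2643−0.8278) = (-5.630)×(-0.5634) = 3.172 kmol/m³.

3.17 kmol/m³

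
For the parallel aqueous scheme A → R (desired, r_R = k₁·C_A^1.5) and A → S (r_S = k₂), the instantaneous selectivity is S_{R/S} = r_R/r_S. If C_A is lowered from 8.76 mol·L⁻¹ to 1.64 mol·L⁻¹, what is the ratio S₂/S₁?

S_{R/S} = (k₁/k₂)·C_A^1.5, so S₂/S₁ = (C_{A,2}/C_{A,1})^1.5.
= (1.64/8.76)^1.5 = (0.1872)^1.5 = 0.0810.
Selectivity toward R falls as C_A falls — high-concentration operation is favoured.

0.0810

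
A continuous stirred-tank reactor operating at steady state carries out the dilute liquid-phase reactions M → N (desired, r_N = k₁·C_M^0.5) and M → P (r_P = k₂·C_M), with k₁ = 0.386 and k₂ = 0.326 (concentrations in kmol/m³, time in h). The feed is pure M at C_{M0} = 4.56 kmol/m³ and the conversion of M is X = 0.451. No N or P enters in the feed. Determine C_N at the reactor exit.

Exit C_M = C_{M0}(1−X) = 4.56×0.549 = 2.503 kmol/m³.
In a CSTR the entire volume is at exit conditions, so r_N = 0.386×2.503^0.5 = 0.6107 and r_P = 0.326×2.503 = 0.8161.
Fraction of consumed M going to N: r_N/(r_N+r_P) = 0.4280.
C_N = 0.4280·C_{M0}·X = 0.4280×4.56×0.451 = 0.880 kmol/m³.

0.880 kmol/m³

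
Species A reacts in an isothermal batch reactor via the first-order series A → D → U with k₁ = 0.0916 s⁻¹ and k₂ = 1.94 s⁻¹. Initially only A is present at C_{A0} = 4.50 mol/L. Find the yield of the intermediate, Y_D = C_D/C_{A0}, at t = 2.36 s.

The intermediate concentration in a first-order A→B→C sequence is C_D = k₁C_{A0}(e^(−k₁t) − e^(−k₂t))/(k₂−k₁).
e^(−k₁t) = e^(−0.0916×2.36) = e^(−0.2162) = 0.8056; e^(−k₂t) = e^(−4.578) = 0.01027.
C_D = 0.0916×4.50/(1.94−0.0916) × (0.8056−0.01027) = 0.2230×0.7953 = 0.1774 mol/L.
Y_D = C_D/C_{A0} = 0.1774/4.50 = 0.0394.

0.0394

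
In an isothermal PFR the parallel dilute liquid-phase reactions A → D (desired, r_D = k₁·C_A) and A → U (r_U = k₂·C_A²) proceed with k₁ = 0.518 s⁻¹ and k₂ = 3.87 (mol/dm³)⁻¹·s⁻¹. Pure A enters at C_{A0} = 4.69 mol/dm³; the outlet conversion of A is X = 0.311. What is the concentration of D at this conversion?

0.0482 mol/dm³

C_A = C_{A0}(1−X) = 3.231 mol/dm³.
Along a PFR/batch, dC_D/dC_A = −r_D/(r_D+r_U) = −k₁/(k₁+k₂·C_A).
Integrating from C_{A0} to C_A: C_D = (0.518/3.87)·ln[(0.518+3.87·4.69)/(0.518+3.87·3.23)] = 0.1339·ln(18.67/13.02) = 0.04820 mol/dm³.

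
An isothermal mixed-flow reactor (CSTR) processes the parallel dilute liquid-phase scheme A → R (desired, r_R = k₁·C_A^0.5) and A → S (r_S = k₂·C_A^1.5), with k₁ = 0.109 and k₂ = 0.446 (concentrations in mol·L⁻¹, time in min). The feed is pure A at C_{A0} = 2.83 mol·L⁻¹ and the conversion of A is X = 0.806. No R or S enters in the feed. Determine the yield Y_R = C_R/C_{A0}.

0.248

Exit C_A = C_{A0}(1−X) = 2.83×0.194 = 0.5490 mol·L⁻¹.
A CSTR operates uniformly at the exit composition, giving r_R = 0.08076 and r_S = 0.1814 (each k·C_A^n at C_A = 0.5490).
Fraction of consumed A going to R: r_R/(r_R+r_S) = 0.3080.
C_R = 0.3080·C_{A0}·X = 0.3080×2.83×0.806 = 0.703 mol·L⁻¹; Y_R = C_R/C_{A0} = 0.248.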